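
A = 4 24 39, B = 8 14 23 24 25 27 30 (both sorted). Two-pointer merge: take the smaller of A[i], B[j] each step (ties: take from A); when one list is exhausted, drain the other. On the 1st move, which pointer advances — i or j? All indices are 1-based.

[i=1,j=1] A[i]=4<=B[j]=8 take 4 → i++

i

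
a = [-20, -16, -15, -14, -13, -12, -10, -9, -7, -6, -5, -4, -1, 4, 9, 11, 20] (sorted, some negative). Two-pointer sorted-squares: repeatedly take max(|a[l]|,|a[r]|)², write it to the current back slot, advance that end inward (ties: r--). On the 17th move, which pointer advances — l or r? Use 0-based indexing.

r

l=0 r=16: |-20|<=|20| out[16]=400, r--
l=0 r=15: |-20|>|11| out[15]=400, l++
l=1 r=15: |-16|>|11| out[14]=256, l++
l=2 r=15: |-15|>|11| out[13]=225, l++
l=3 r=15: |-14|>|11| out[12]=196, l++
l=4 r=15: |-13|>|11| out[11]=169, l++
l=5 r=15: |-12|>|11| out[10]=144, l++
l=6 r=15: |-10|<=|11| out[9]=121, r--
l=6 r=14: |-10|>|9| out[8]=100, l++
l=7 r=14: |-9|<=|9| out[7]=81, r--
l=7 r=13: |-9|>|4| out[6]=81, l++
l=8 r=13: |-7|>|4| out[5]=49, l++
l=9 r=13: |-6|>|4| out[4]=36, l++
l=10 r=13: |-5|>|4| out[3]=25, l++
l=11 r=13: |-4|<=|4| out[2]=16, r--
l=11 r=12: |-4|>|-1| out[1]=16, l++
l=12 r=12: |-1|<=|-1| out[0]=1, r--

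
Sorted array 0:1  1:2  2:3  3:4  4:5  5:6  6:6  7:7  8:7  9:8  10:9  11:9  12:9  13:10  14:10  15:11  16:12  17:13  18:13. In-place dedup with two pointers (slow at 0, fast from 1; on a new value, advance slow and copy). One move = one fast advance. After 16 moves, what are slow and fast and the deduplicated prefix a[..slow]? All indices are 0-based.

(s=0,f=1) a[fast]=2≠a[slow]=1 write a[1]=2 → slow++,fast++
(s=1,f=2) a[fast]=3≠a[slow]=2 write a[2]=3 → slow++,fast++
(s=2,f=3) a[fast]=4≠a[slow]=3 write a[3]=4 → slow++,fast++
(s=3,f=4) a[fast]=5≠a[slow]=4 write a[4]=5 → slow++,fast++
(s=4,f=5) a[fast]=6≠a[slow]=5 write a[5]=6 → slow++,fast++
(s=5,f=6) a[fast]=6=a[slow] dup → fast++
(s=5,f=7) a[fast]=7≠a[slow]=6 write a[6]=7 → slow++,fast++
(s=6,f=8) a[fast]=7=a[slow] dup → fast++
(s=6,f=9) a[fast]=8≠a[slow]=7 write a[7]=8 → slow++,fast++
(s=7,f=10) a[fast]=9≠a[slow]=8 write a[8]=9 → slow++,fast++
(s=8,f=11) a[fast]=9=a[slow] dup → fast++
(s=8,f=12) a[fast]=9=a[slow] dup → fast++
(s=8,f=13) a[fast]=10≠a[slow]=9 write a[9]=10 → slow++,fast++
(s=9,f=14) a[fast]=10=a[slow] dup → fast++
(s=9,f=15) a[fast]=11≠a[slow]=10 write a[10]=11 → slow++,fast++
(s=10,f=16) a[fast]=12≠a[slow]=11 write a[11]=12 → slow++,fast++

slow=11, fast=17, prefix=[1, 2, 3, 4, 5, 6, 7, 8, 9, 10, 11, 12]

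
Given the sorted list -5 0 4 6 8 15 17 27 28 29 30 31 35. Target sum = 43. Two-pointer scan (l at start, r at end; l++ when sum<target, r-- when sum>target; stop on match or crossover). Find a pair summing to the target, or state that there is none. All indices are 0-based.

(8, 35)

[0,12] -5+35=30 <43 → l++
[1,12] 0+35=35 <43 → l++
[2,12] 4+35=39 <43 → l++
[3,12] 6+35=41 <43 → l++
[4,12] 8+35=43 → found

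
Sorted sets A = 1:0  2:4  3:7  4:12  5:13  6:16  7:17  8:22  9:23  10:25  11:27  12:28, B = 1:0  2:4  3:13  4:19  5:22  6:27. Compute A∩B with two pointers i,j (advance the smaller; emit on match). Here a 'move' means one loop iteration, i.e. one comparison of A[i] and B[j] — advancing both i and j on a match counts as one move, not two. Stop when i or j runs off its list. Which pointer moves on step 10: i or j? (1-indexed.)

i=1 j=1: 0==0 emit, i++,j++
i=2 j=2: 4==4 emit, i++,j++
i=3 j=3: 7<13, i++
i=4 j=3: 12<13, i++
i=5 j=3: 13==13 emit, i++,j++
i=6 j=4: 16<19, i++
i=7 j=4: 17<19, i++
i=8 j=4: 22>19, j++
i=8 j=5: 22==22 emit, i++,j++
i=9 j=6: 23<27, i++

i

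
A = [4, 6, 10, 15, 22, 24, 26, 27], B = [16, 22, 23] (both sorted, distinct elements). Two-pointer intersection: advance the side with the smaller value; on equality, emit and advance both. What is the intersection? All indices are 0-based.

intersection = [22]

[i=0,j=0] 4<16 → i++
[i=1,j=0] 6<16 → i++
[i=2,j=0] 10<16 → i++
[i=3,j=0] 15<16 → i++
[i=4,j=0] 22>16 → j++
[i=4,j=1] 22==22 emit → i++,j++
[i=5,j=2] 24>23 → j++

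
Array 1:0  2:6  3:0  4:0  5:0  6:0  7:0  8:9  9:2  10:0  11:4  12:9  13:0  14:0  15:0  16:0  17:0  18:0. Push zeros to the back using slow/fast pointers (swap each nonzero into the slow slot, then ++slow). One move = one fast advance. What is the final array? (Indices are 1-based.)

slow=1 fast=1: a[fast]=0, fast++
slow=1 fast=2: a[fast]=6≠0 swap→a[1]=6, slow++,fast++
slow=2 fast=3: a[fast]=0, fast++
slow=2 fast=4: a[fast]=0, fast++
slow=2 fast=5: a[fast]=0, fast++
slow=2 fast=6: a[fast]=0, fast++
slow=2 fast=7: a[fast]=0, fast++
slow=2 fast=8: a[fast]=9≠0 swap→a[2]=9, slow++,fast++
slow=3 fast=9: a[fast]=2≠0 swap→a[3]=2, slow++,fast++
slow=4 fast=10: a[fast]=0, fast++
slow=4 fast=11: a[fast]=4≠0 swap→a[4]=4, slow++,fast++
slow=5 fast=12: a[fast]=9≠0 swap→a[5]=9, slow++,fast++
slow=6 fast=13: a[fast]=0, fast++
slow=6 fast=14: a[fast]=0, fast++
slow=6 fast=15: a[fast]=0, fast++
slow=6 fast=16: a[fast]=0, fast++
slow=6 fast=17: a[fast]=0, fast++
slow=6 fast=18: a[fast]=0, fast++

[6, 9, 2, 4, 9, 0, 0, 0, 0, 0, 0, 0, 0, 0, 0, 0, 0, 0]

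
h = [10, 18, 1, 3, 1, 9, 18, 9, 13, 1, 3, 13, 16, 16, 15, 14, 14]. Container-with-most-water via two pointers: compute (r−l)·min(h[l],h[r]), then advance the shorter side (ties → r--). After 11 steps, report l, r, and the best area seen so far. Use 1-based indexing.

l=2, r=7, best area=210

[1,17] min(10,14)*16=160 best=160 * → l++
[2,17] min(18,14)*15=210 best=210 * → r--
[2,16] min(18,14)*14=196 best=210 → r--
[2,15] min(18,15)*13=195 best=210 → r--
[2,14] min(18,16)*12=192 best=210 → r--
[2,13] min(18,16)*11=176 best=210 → r--
[2,12] min(18,13)*10=130 best=210 → r--
[2,11] min(18,3)*9=27 best=210 → r--
[2,10] min(18,1)*8=8 best=210 → r--
[2,9] min(18,13)*7=91 best=210 → r--
[2,8] min(18,9)*6=54 best=210 → r--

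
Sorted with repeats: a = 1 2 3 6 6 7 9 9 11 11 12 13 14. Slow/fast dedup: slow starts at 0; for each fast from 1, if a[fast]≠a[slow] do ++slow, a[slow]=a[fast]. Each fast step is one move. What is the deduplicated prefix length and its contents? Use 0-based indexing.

slow=0 fast=1: a[fast]=2≠a[slow]=1 write a[1]=2, slow++,fast++
slow=1 fast=2: a[fast]=3≠a[slow]=2 write a[2]=3, slow++,fast++
slow=2 fast=3: a[fast]=6≠a[slow]=3 write a[3]=6, slow++,fast++
slow=3 fast=4: a[fast]=6=a[slow] dup, fast++
slow=3 fast=5: a[fast]=7≠a[slow]=6 write a[4]=7, slow++,fast++
slow=4 fast=6: a[fast]=9≠a[slow]=7 write a[5]=9, slow++,fast++
slow=5 fast=7: a[fast]=9=a[slow] dup, fast++
slow=5 fast=8: a[fast]=11≠a[slow]=9 write a[6]=11, slow++,fast++
slow=6 fast=9: a[fast]=11=a[slow] dup, fast++
slow=6 fast=10: a[fast]=12≠a[slow]=11 write a[7]=12, slow++,fast++
slow=7 fast=11: a[fast]=13≠a[slow]=12 write a[8]=13, slow++,fast++
slow=8 fast=12: a[fast]=14≠a[slow]=13 write a[9]=14, slow++,fast++

length 10; prefix = [1, 2, 3, 6, 7, 9, 11, 12, 13, 14]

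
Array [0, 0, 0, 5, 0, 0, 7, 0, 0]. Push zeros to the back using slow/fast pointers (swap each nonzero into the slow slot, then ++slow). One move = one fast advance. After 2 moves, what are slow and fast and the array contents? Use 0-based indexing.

slow=0, fast=2, a=[0, 0, 0, 5, 0, 0, 7, 0, 0]

(s=0,f=0) a[fast]=0 → fast++
(s=0,f=1) a[fast]=0 → fast++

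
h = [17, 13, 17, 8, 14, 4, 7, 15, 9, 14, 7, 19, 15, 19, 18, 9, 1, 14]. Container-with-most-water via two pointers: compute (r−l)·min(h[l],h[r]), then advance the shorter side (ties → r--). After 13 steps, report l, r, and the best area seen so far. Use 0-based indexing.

[0,17] min(17,14)*17=238 best=238 * → r--
[0,16] min(17,1)*16=16 best=238 → r--
[0,15] min(17,9)*15=135 best=238 → r--
[0,14] min(17,18)*14=238 best=238 → l++
[1,14] min(13,18)*13=169 best=238 → l++
[2,14] min(17,18)*12=204 best=238 → l++
[3,14] min(8,18)*11=88 best=238 → l++
[4,14] min(14,18)*10=140 best=238 → l++
[5,14] min(4,18)*9=36 best=238 → l++
[6,14] min(7,18)*8=56 best=238 → l++
[7,14] min(15,18)*7=105 best=238 → l++
[8,14] min(9,18)*6=54 best=238 → l++
[9,14] min(14,18)*5=70 best=238 → l++

l=10, r=14, best area=238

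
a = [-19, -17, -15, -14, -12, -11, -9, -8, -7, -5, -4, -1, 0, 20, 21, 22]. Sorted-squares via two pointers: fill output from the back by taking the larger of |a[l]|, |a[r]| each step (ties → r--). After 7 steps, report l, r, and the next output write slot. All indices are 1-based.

[1,16] |-19|<=|22| out[16]=484 → r--
[1,15] |-19|<=|21| out[15]=441 → r--
[1,14] |-19|<=|20| out[14]=400 → r--
[1,13] |-19|>|0| out[13]=361 → l++
[2,13] |-17|>|0| out[12]=289 → l++
[3,13] |-15|>|0| out[11]=225 → l++
[4,13] |-14|>|0| out[10]=196 → l++

l=5, r=13, next write slot=9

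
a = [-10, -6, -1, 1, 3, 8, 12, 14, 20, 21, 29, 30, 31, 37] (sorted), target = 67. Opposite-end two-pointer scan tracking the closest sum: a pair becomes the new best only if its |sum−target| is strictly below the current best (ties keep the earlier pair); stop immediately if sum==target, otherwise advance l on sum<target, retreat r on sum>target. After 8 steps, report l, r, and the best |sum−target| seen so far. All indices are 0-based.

l=8, r=13, best |Δ|=16

l=0 r=13: -10+37=27 d=40 *, l++
l=1 r=13: -6+37=31 d=36 *, l++
l=2 r=13: -1+37=36 d=31 *, l++
l=3 r=13: 1+37=38 d=29 *, l++
l=4 r=13: 3+37=40 d=27 *, l++
l=5 r=13: 8+37=45 d=22 *, l++
l=6 r=13: 12+37=49 d=18 *, l++
l=7 r=13: 14+37=51 d=16 *, l++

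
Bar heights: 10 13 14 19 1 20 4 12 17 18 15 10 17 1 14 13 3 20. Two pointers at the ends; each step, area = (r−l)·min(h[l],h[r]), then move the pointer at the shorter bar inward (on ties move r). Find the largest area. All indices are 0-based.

l=0 r=17: min(10,20)*17=170 best=170 *, l++
l=1 r=17: min(13,20)*16=208 best=208 *, l++
l=2 r=17: min(14,20)*15=210 best=210 *, l++
l=3 r=17: min(19,20)*14=266 best=266 *, l++
l=4 r=17: min(1,20)*13=13 best=266, l++
l=5 r=17: min(20,20)*12=240 best=266, r--
l=5 r=16: min(20,3)*11=33 best=266, r--
l=5 r=15: min(20,13)*10=130 best=266, r--
l=5 r=14: min(20,14)*9=126 best=266, r--
l=5 r=13: min(20,1)*8=8 best=266, r--
l=5 r=12: min(20,17)*7=119 best=266, r--
l=5 r=11: min(20,10)*6=60 best=266, r--
l=5 r=10: min(20,15)*5=75 best=266, r--
l=5 r=9: min(20,18)*4=72 best=266, r--
l=5 r=8: min(20,17)*3=51 best=266, r--
l=5 r=7: min(20,12)*2=24 best=266, r--
l=5 r=6: min(20,4)*1=4 best=266, r--

max area = 266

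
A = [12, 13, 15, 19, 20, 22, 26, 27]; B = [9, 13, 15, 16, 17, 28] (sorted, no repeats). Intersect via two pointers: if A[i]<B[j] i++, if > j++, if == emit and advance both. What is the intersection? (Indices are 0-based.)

intersection = [13, 15]

[i=0,j=0] 12>9 → j++
[i=0,j=1] 12<13 → i++
[i=1,j=1] 13==13 emit → i++,j++
[i=2,j=2] 15==15 emit → i++,j++
[i=3,j=3] 19>16 → j++
[i=3,j=4] 19>17 → j++
[i=3,j=5] 19<28 → i++
[i=4,j=5] 20<28 → i++
[i=5,j=5] 22<28 → i++
[i=6,j=5] 26<28 → i++
[i=7,j=5] 27<28 → i++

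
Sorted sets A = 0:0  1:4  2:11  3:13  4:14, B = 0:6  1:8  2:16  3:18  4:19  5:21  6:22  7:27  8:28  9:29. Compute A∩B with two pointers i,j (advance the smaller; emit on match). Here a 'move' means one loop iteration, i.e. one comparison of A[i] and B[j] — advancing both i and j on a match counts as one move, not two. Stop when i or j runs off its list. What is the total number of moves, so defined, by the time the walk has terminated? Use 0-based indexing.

i=0 j=0: 0<6, i++
i=1 j=0: 4<6, i++
i=2 j=0: 11>6, j++
i=2 j=1: 11>8, j++
i=2 j=2: 11<16, i++
i=3 j=2: 13<16, i++
i=4 j=2: 14<16, i++

7 moves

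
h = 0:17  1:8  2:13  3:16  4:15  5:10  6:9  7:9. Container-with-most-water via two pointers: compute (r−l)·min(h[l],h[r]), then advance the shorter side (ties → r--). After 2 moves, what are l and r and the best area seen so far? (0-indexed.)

l=0, r=5, best area=63

l=0 r=7: min(17,9)*7=63 best=63 *, r--
l=0 r=6: min(17,9)*6=54 best=63, r--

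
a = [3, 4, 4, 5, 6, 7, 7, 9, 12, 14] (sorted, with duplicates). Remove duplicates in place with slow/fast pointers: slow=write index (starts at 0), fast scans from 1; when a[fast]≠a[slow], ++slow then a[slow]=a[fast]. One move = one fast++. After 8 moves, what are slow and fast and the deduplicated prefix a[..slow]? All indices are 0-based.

slow=6, fast=9, prefix=[3, 4, 5, 6, 7, 9, 12]

(s=0,f=1) a[fast]=4≠a[slow]=3 write a[1]=4 → slow++,fast++
(s=1,f=2) a[fast]=4=a[slow] dup → fast++
(s=1,f=3) a[fast]=5≠a[slow]=4 write a[2]=5 → slow++,fast++
(s=2,f=4) a[fast]=6≠a[slow]=5 write a[3]=6 → slow++,fast++
(s=3,f=5) a[fast]=7≠a[slow]=6 write a[4]=7 → slow++,fast++
(s=4,f=6) a[fast]=7=a[slow] dup → fast++
(s=4,f=7) a[fast]=9≠a[slow]=7 write a[5]=9 → slow++,fast++
(s=5,f=8) a[fast]=12≠a[slow]=9 write a[6]=12 → slow++,fast++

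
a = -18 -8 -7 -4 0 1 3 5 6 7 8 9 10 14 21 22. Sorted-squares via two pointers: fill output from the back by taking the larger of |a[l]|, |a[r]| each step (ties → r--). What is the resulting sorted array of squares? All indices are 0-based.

[0, 1, 9, 16, 25, 36, 49, 49, 64, 64, 81, 100, 196, 324, 441, 484]

[0,15] |-18|<=|22| out[15]=484 → r--
[0,14] |-18|<=|21| out[14]=441 → r--
[0,13] |-18|>|14| out[13]=324 → l++
[1,13] |-8|<=|14| out[12]=196 → r--
[1,12] |-8|<=|10| out[11]=100 → r--
[1,11] |-8|<=|9| out[10]=81 → r--
[1,10] |-8|<=|8| out[9]=64 → r--
[1,9] |-8|>|7| out[8]=64 → l++
[2,9] |-7|<=|7| out[7]=49 → r--
[2,8] |-7|>|6| out[6]=49 → l++
[3,8] |-4|<=|6| out[5]=36 → r--
[3,7] |-4|<=|5| out[4]=25 → r--
[3,6] |-4|>|3| out[3]=16 → l++
[4,6] |0|<=|3| out[2]=9 → r--
[4,5] |0|<=|1| out[1]=1 → r--
[4,4] |0|<=|0| out[0]=0 → r--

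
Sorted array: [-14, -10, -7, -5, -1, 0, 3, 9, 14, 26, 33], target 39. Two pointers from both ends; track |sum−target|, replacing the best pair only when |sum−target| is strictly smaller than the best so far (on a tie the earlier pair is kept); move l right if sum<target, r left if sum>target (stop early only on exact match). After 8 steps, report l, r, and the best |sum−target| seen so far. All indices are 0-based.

l=7, r=9, best |Δ|=3

[0,10] -14+33=19 d=20 * → l++
[1,10] -10+33=23 d=16 * → l++
[2,10] -7+33=26 d=13 * → l++
[3,10] -5+33=28 d=11 * → l++
[4,10] -1+33=32 d=7 * → l++
[5,10] 0+33=33 d=6 * → l++
[6,10] 3+33=36 d=3 * → l++
[7,10] 9+33=42 d=3 → r--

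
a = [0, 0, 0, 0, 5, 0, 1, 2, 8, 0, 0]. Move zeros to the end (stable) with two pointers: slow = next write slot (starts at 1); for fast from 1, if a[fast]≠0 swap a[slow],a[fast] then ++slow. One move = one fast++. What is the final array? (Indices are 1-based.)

slow=1 fast=1: a[fast]=0, fast++
slow=1 fast=2: a[fast]=0, fast++
slow=1 fast=3: a[fast]=0, fast++
slow=1 fast=4: a[fast]=0, fast++
slow=1 fast=5: a[fast]=5≠0 swap→a[1]=5, slow++,fast++
slow=2 fast=6: a[fast]=0, fast++
slow=2 fast=7: a[fast]=1≠0 swap→a[2]=1, slow++,fast++
slow=3 fast=8: a[fast]=2≠0 swap→a[3]=2, slow++,fast++
slow=4 fast=9: a[fast]=8≠0 swap→a[4]=8, slow++,fast++
slow=5 fast=10: a[fast]=0, fast++
slow=5 fast=11: a[fast]=0, fast++

[5, 1, 2, 8, 0, 0, 0, 0, 0, 0, 0]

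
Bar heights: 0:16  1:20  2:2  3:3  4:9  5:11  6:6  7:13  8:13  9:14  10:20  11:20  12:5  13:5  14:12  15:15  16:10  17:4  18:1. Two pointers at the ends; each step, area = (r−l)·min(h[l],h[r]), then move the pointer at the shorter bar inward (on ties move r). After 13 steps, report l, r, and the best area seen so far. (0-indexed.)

[0,18] min(16,1)*18=18 best=18 * → r--
[0,17] min(16,4)*17=68 best=68 * → r--
[0,16] min(16,10)*16=160 best=160 * → r--
[0,15] min(16,15)*15=225 best=225 * → r--
[0,14] min(16,12)*14=168 best=225 → r--
[0,13] min(16,5)*13=65 best=225 → r--
[0,12] min(16,5)*12=60 best=225 → r--
[0,11] min(16,20)*11=176 best=225 → l++
[1,11] min(20,20)*10=200 best=225 → r--
[1,10] min(20,20)*9=180 best=225 → r--
[1,9] min(20,14)*8=112 best=225 → r--
[1,8] min(20,13)*7=91 best=225 → r--
[1,7] min(20,13)*6=78 best=225 → r--

l=1, r=6, best area=225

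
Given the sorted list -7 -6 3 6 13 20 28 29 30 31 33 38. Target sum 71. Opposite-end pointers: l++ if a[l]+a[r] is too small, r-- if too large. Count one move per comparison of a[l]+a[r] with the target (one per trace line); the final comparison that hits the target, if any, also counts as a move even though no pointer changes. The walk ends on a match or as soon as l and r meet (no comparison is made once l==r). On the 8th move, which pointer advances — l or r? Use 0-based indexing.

[0,11] -7+38=31 <71 → l++
[1,11] -6+38=32 <71 → l++
[2,11] 3+38=41 <71 → l++
[3,11] 6+38=44 <71 → l++
[4,11] 13+38=51 <71 → l++
[5,11] 20+38=58 <71 → l++
[6,11] 28+38=66 <71 → l++
[7,11] 29+38=67 <71 → l++

l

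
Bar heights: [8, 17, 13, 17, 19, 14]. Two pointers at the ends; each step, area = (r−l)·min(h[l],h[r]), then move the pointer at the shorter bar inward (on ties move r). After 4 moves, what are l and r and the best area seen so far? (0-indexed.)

[0,5] min(8,14)*5=40 best=40 * → l++
[1,5] min(17,14)*4=56 best=56 * → r--
[1,4] min(17,19)*3=51 best=56 → l++
[2,4] min(13,19)*2=26 best=56 → l++

l=3, r=4, best area=56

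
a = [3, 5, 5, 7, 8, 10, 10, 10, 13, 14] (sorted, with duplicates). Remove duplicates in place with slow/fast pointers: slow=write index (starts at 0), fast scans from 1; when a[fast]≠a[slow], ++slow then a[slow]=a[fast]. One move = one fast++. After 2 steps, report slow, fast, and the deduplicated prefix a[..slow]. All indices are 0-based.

(s=0,f=1) a[fast]=5≠a[slow]=3 write a[1]=5 → slow++,fast++
(s=1,f=2) a[fast]=5=a[slow] dup → fast++

slow=1, fast=3, prefix=[3, 5]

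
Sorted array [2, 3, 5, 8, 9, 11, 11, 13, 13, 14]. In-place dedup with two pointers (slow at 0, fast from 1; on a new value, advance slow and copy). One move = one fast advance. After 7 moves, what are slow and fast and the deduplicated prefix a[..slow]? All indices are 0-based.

slow=6, fast=8, prefix=[2, 3, 5, 8, 9, 11, 13]

(s=0,f=1) a[fast]=3≠a[slow]=2 write a[1]=3 → slow++,fast++
(s=1,f=2) a[fast]=5≠a[slow]=3 write a[2]=5 → slow++,fast++
(s=2,f=3) a[fast]=8≠a[slow]=5 write a[3]=8 → slow++,fast++
(s=3,f=4) a[fast]=9≠a[slow]=8 write a[4]=9 → slow++,fast++
(s=4,f=5) a[fast]=11≠a[slow]=9 write a[5]=11 → slow++,fast++
(s=5,f=6) a[fast]=11=a[slow] dup → fast++
(s=5,f=7) a[fast]=13≠a[slow]=11 write a[6]=13 → slow++,fast++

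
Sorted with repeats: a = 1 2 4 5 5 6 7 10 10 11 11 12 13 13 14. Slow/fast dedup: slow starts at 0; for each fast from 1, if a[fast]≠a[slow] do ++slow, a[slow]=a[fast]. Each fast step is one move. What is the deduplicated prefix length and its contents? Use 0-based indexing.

(s=0,f=1) a[fast]=2≠a[slow]=1 write a[1]=2 → slow++,fast++
(s=1,f=2) a[fast]=4≠a[slow]=2 write a[2]=4 → slow++,fast++
(s=2,f=3) a[fast]=5≠a[slow]=4 write a[3]=5 → slow++,fast++
(s=3,f=4) a[fast]=5=a[slow] dup → fast++
(s=3,f=5) a[fast]=6≠a[slow]=5 write a[4]=6 → slow++,fast++
(s=4,f=6) a[fast]=7≠a[slow]=6 write a[5]=7 → slow++,fast++
(s=5,f=7) a[fast]=10≠a[slow]=7 write a[6]=10 → slow++,fast++
(s=6,f=8) a[fast]=10=a[slow] dup → fast++
(s=6,f=9) a[fast]=11≠a[slow]=10 write a[7]=11 → slow++,fast++
(s=7,f=10) a[fast]=11=a[slow] dup → fast++
(s=7,f=11) a[fast]=12≠a[slow]=11 write a[8]=12 → slow++,fast++
(s=8,f=12) a[fast]=13≠a[slow]=12 write a[9]=13 → slow++,fast++
(s=9,f=13) a[fast]=13=a[slow] dup → fast++
(s=9,f=14) a[fast]=14≠a[slow]=13 write a[10]=14 → slow++,fast++

length 11; prefix = [1, 2, 4, 5, 6, 7, 10, 11, 12, 13, 14]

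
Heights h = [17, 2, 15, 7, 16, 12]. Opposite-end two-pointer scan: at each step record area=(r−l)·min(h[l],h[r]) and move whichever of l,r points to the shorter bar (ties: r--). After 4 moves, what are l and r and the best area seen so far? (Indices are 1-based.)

l=1 r=6: min(17,12)*5=60 best=60 *, r--
l=1 r=5: min(17,16)*4=64 best=64 *, r--
l=1 r=4: min(17,7)*3=21 best=64, r--
l=1 r=3: min(17,15)*2=30 best=64, r--

l=1, r=2, best area=64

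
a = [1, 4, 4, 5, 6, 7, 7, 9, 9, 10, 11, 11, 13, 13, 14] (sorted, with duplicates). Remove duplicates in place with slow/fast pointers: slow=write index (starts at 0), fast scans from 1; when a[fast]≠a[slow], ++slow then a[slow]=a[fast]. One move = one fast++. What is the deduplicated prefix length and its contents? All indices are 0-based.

length 10; prefix = [1, 4, 5, 6, 7, 9, 10, 11, 13, 14]

(s=0,f=1) a[fast]=4≠a[slow]=1 write a[1]=4 → slow++,fast++
(s=1,f=2) a[fast]=4=a[slow] dup → fast++
(s=1,f=3) a[fast]=5≠a[slow]=4 write a[2]=5 → slow++,fast++
(s=2,f=4) a[fast]=6≠a[slow]=5 write a[3]=6 → slow++,fast++
(s=3,f=5) a[fast]=7≠a[slow]=6 write a[4]=7 → slow++,fast++
(s=4,f=6) a[fast]=7=a[slow] dup → fast++
(s=4,f=7) a[fast]=9≠a[slow]=7 write a[5]=9 → slow++,fast++
(s=5,f=8) a[fast]=9=a[slow] dup → fast++
(s=5,f=9) a[fast]=10≠a[slow]=9 write a[6]=10 → slow++,fast++
(s=6,f=10) a[fast]=11≠a[slow]=10 write a[7]=11 → slow++,fast++
(s=7,f=11) a[fast]=11=a[slow] dup → fast++
(s=7,f=12) a[fast]=13≠a[slow]=11 write a[8]=13 → slow++,fast++
(s=8,f=13) a[fast]=13=a[slow] dup → fast++
(s=8,f=14) a[fast]=14≠a[slow]=13 write a[9]=14 → slow++,fast++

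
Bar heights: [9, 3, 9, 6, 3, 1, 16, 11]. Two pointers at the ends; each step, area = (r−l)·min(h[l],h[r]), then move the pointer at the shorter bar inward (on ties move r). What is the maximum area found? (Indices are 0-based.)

l=0 r=7: min(9,11)*7=63 best=63 *, l++
l=1 r=7: min(3,11)*6=18 best=63, l++
l=2 r=7: min(9,11)*5=45 best=63, l++
l=3 r=7: min(6,11)*4=24 best=63, l++
l=4 r=7: min(3,11)*3=9 best=63, l++
l=5 r=7: min(1,11)*2=2 best=63, l++
l=6 r=7: min(16,11)*1=11 best=63, r--

max area = 63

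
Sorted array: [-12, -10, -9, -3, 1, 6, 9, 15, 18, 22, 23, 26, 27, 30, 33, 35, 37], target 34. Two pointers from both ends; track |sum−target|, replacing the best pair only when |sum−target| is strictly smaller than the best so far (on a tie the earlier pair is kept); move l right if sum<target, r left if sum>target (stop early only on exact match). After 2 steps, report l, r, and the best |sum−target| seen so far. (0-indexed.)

[0,16] -12+37=25 d=9 * → l++
[1,16] -10+37=27 d=7 * → l++

l=2, r=16, best |Δ|=7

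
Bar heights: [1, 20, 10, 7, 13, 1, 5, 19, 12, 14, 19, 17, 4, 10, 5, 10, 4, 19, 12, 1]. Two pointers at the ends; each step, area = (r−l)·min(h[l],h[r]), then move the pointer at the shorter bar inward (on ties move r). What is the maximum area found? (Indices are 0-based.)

[0,19] min(1,1)*19=19 best=19 * → r--
[0,18] min(1,12)*18=18 best=19 → l++
[1,18] min(20,12)*17=204 best=204 * → r--
[1,17] min(20,19)*16=304 best=304 * → r--
[1,16] min(20,4)*15=60 best=304 → r--
[1,15] min(20,10)*14=140 best=304 → r--
[1,14] min(20,5)*13=65 best=304 → r--
[1,13] min(20,10)*12=120 best=304 → r--
[1,12] min(20,4)*11=44 best=304 → r--
[1,11] min(20,17)*10=170 best=304 → r--
[1,10] min(20,19)*9=171 best=304 → r--
[1,9] min(20,14)*8=112 best=304 → r--
[1,8] min(20,12)*7=84 best=304 → r--
[1,7] min(20,19)*6=114 best=304 → r--
[1,6] min(20,5)*5=25 best=304 → r--
[1,5] min(20,1)*4=4 best=304 → r--
[1,4] min(20,13)*3=39 best=304 → r--
[1,3] min(20,7)*2=14 best=304 → r--
[1,2] min(20,10)*1=10 best=304 → r--

max area = 304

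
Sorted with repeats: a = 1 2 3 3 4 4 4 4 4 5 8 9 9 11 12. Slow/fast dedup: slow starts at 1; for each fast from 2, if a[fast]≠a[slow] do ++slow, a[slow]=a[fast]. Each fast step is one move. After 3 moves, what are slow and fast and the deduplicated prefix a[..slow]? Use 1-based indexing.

slow=3, fast=5, prefix=[1, 2, 3]

(s=1,f=2) a[fast]=2≠a[slow]=1 write a[2]=2 → slow++,fast++
(s=2,f=3) a[fast]=3≠a[slow]=2 write a[3]=3 → slow++,fast++
(s=3,f=4) a[fast]=3=a[slow] dup → fast++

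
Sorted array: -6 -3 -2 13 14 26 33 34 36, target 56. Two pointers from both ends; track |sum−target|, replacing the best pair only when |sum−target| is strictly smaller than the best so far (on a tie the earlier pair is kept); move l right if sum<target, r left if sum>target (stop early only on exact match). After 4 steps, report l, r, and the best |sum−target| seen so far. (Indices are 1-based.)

[1,9] -6+36=30 d=26 * → l++
[2,9] -3+36=33 d=23 * → l++
[3,9] -2+36=34 d=22 * → l++
[4,9] 13+36=49 d=7 * → l++

l=5, r=9, best |Δ|=7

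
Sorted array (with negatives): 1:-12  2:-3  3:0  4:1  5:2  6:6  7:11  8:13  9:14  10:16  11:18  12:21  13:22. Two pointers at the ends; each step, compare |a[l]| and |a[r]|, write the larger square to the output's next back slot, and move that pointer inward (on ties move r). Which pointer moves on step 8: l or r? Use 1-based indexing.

r

[1,13] |-12|<=|22| out[13]=484 → r--
[1,12] |-12|<=|21| out[12]=441 → r--
[1,11] |-12|<=|18| out[11]=324 → r--
[1,10] |-12|<=|16| out[10]=256 → r--
[1,9] |-12|<=|14| out[9]=196 → r--
[1,8] |-12|<=|13| out[8]=169 → r--
[1,7] |-12|>|11| out[7]=144 → l++
[2,7] |-3|<=|11| out[6]=121 → r--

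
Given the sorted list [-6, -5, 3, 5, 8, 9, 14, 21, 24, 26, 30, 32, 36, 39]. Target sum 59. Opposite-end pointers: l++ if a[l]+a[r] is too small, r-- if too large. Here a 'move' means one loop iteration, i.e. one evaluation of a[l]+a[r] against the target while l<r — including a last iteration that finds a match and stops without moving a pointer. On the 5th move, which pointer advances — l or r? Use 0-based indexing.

l=0 r=13: -6+39=33 <59, l++
l=1 r=13: -5+39=34 <59, l++
l=2 r=13: 3+39=42 <59, l++
l=3 r=13: 5+39=44 <59, l++
l=4 r=13: 8+39=47 <59, l++

l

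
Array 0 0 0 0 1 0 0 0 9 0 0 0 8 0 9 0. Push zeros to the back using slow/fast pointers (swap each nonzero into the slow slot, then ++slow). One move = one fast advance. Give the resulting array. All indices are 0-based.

(s=0,f=0) a[fast]=0 → fast++
(s=0,f=1) a[fast]=0 → fast++
(s=0,f=2) a[fast]=0 → fast++
(s=0,f=3) a[fast]=0 → fast++
(s=0,f=4) a[fast]=1≠0 swap→a[0]=1 → slow++,fast++
(s=1,f=5) a[fast]=0 → fast++
(s=1,f=6) a[fast]=0 → fast++
(s=1,f=7) a[fast]=0 → fast++
(s=1,f=8) a[fast]=9≠0 swap→a[1]=9 → slow++,fast++
(s=2,f=9) a[fast]=0 → fast++
(s=2,f=10) a[fast]=0 → fast++
(s=2,f=11) a[fast]=0 → fast++
(s=2,f=12) a[fast]=8≠0 swap→a[2]=8 → slow++,fast++
(s=3,f=13) a[fast]=0 → fast++
(s=3,f=14) a[fast]=9≠0 swap→a[3]=9 → slow++,fast++
(s=4,f=15) a[fast]=0 → fast++

[1, 9, 8, 9, 0, 0, 0, 0, 0, 0, 0, 0, 0, 0, 0, 0]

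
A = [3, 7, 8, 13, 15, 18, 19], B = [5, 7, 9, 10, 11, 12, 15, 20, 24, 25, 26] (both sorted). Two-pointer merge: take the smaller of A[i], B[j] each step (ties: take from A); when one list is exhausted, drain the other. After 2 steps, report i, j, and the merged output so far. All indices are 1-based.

i=1 j=1: A[i]=3<=B[j]=5 take 3, i++
i=2 j=1: A[i]=7>B[j]=5 take 5, j++

i=2, j=2, merged so far=[3, 5]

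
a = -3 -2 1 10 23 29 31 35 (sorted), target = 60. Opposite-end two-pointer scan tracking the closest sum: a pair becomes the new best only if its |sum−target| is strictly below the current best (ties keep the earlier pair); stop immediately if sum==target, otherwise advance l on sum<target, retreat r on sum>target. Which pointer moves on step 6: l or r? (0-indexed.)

l=0 r=7: -3+35=32 d=28 *, l++
l=1 r=7: -2+35=33 d=27 *, l++
l=2 r=7: 1+35=36 d=24 *, l++
l=3 r=7: 10+35=45 d=15 *, l++
l=4 r=7: 23+35=58 d=2 *, l++
l=5 r=7: 29+35=64 d=4, r--

r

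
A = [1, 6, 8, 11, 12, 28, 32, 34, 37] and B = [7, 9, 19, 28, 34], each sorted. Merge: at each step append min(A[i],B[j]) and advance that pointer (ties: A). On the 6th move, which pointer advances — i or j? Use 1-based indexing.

i=1 j=1: A[i]=1<=B[j]=7 take 1, i++
i=2 j=1: A[i]=6<=B[j]=7 take 6, i++
i=3 j=1: A[i]=8>B[j]=7 take 7, j++
i=3 j=2: A[i]=8<=B[j]=9 take 8, i++
i=4 j=2: A[i]=11>B[j]=9 take 9, j++
i=4 j=3: A[i]=11<=B[j]=19 take 11, i++

i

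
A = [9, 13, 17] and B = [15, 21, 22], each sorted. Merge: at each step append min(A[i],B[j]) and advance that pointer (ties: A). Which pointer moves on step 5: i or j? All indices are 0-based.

[i=0,j=0] A[i]=9<=B[j]=15 take 9 → i++
[i=1,j=0] A[i]=13<=B[j]=15 take 13 → i++
[i=2,j=0] A[i]=17>B[j]=15 take 15 → j++
[i=2,j=1] A[i]=17<=B[j]=21 take 17 → i++
[i=3,j=1] A done, take B[j]=21 → j++

j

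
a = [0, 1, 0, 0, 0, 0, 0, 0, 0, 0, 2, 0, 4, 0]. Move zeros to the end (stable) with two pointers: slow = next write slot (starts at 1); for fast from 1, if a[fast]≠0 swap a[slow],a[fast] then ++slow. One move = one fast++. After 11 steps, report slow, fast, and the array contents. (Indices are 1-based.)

(s=1,f=1) a[fast]=0 → fast++
(s=1,f=2) a[fast]=1≠0 swap→a[1]=1 → slow++,fast++
(s=2,f=3) a[fast]=0 → fast++
(s=2,f=4) a[fast]=0 → fast++
(s=2,f=5) a[fast]=0 → fast++
(s=2,f=6) a[fast]=0 → fast++
(s=2,f=7) a[fast]=0 → fast++
(s=2,f=8) a[fast]=0 → fast++
(s=2,f=9) a[fast]=0 → fast++
(s=2,f=10) a[fast]=0 → fast++
(s=2,f=11) a[fast]=2≠0 swap→a[2]=2 → slow++,fast++

slow=3, fast=12, a=[1, 2, 0, 0, 0, 0, 0, 0, 0, 0, 0, 0, 4, 0]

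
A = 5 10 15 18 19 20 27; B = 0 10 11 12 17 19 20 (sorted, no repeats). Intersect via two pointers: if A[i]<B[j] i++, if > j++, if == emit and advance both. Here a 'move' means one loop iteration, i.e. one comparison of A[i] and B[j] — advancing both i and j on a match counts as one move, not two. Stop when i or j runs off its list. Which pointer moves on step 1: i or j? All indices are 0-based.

[i=0,j=0] 5>0 → j++

j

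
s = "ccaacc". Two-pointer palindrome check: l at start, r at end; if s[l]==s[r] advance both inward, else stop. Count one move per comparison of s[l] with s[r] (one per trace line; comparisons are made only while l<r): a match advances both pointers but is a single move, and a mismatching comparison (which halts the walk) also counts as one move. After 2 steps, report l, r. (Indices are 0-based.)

[0,5] 'c'=='c' → l++,r--
[1,4] 'c'=='c' → l++,r--

l=2, r=3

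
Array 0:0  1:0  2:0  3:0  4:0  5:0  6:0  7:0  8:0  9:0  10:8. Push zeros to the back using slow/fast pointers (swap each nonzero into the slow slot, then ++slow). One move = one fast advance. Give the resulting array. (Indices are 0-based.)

[8, 0, 0, 0, 0, 0, 0, 0, 0, 0, 0]

(s=0,f=0) a[fast]=0 → fast++
(s=0,f=1) a[fast]=0 → fast++
(s=0,f=2) a[fast]=0 → fast++
(s=0,f=3) a[fast]=0 → fast++
(s=0,f=4) a[fast]=0 → fast++
(s=0,f=5) a[fast]=0 → fast++
(s=0,f=6) a[fast]=0 → fast++
(s=0,f=7) a[fast]=0 → fast++
(s=0,f=8) a[fast]=0 → fast++
(s=0,f=9) a[fast]=0 → fast++
(s=0,f=10) a[fast]=8≠0 swap→a[0]=8 → slow++,fast++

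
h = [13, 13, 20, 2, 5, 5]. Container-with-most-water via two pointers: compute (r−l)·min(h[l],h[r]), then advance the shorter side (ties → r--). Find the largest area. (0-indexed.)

max area = 26

l=0 r=5: min(13,5)*5=25 best=25 *, r--
l=0 r=4: min(13,5)*4=20 best=25, r--
l=0 r=3: min(13,2)*3=6 best=25, r--
l=0 r=2: min(13,20)*2=26 best=26 *, l++
l=1 r=2: min(13,20)*1=13 best=26, l++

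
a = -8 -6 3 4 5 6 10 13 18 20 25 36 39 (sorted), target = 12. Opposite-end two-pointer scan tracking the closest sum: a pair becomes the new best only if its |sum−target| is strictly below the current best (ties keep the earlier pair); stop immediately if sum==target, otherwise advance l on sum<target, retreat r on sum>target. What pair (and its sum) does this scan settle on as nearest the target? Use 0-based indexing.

pair (-8, 20) with sum 12 (|Δ|=0)

l=0 r=12: -8+39=31 d=19 *, r--
l=0 r=11: -8+36=28 d=16 *, r--
l=0 r=10: -8+25=17 d=5 *, r--
l=0 r=9: -8+20=12 d=0 *, stop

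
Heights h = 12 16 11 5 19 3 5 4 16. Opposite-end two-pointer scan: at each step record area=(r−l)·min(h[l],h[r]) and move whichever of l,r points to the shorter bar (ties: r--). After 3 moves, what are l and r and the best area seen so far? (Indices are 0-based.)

l=1, r=6, best area=112

[0,8] min(12,16)*8=96 best=96 * → l++
[1,8] min(16,16)*7=112 best=112 * → r--
[1,7] min(16,4)*6=24 best=112 → r--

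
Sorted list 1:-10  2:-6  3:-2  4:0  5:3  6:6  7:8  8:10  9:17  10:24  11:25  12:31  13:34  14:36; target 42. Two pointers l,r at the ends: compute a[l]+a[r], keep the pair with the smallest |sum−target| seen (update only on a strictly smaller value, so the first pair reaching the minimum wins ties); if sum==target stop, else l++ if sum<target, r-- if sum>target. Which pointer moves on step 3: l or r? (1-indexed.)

l

[1,14] -10+36=26 d=16 * → l++
[2,14] -6+36=30 d=12 * → l++
[3,14] -2+36=34 d=8 * → l++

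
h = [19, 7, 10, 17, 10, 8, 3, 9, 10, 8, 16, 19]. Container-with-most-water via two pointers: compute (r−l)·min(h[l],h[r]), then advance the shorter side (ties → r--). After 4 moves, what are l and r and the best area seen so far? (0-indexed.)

l=0, r=7, best area=209

[0,11] min(19,19)*11=209 best=209 * → r--
[0,10] min(19,16)*10=160 best=209 → r--
[0,9] min(19,8)*9=72 best=209 → r--
[0,8] min(19,10)*8=80 best=209 → r--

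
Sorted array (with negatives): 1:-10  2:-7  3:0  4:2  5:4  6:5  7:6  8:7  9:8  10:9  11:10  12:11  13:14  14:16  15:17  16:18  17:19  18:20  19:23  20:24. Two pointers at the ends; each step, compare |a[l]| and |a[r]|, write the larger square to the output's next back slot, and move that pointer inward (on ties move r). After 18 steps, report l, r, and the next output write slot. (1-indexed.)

l=3, r=4, next write slot=2

l=1 r=20: |-10|<=|24| out[20]=576, r--
l=1 r=19: |-10|<=|23| out[19]=529, r--
l=1 r=18: |-10|<=|20| out[18]=400, r--
l=1 r=17: |-10|<=|19| out[17]=361, r--
l=1 r=16: |-10|<=|18| out[16]=324, r--
l=1 r=15: |-10|<=|17| out[15]=289, r--
l=1 r=14: |-10|<=|16| out[14]=256, r--
l=1 r=13: |-10|<=|14| out[13]=196, r--
l=1 r=12: |-10|<=|11| out[12]=121, r--
l=1 r=11: |-10|<=|10| out[11]=100, r--
l=1 r=10: |-10|>|9| out[10]=100, l++
l=2 r=10: |-7|<=|9| out[9]=81, r--
l=2 r=9: |-7|<=|8| out[8]=64, r--
l=2 r=8: |-7|<=|7| out[7]=49, r--
l=2 r=7: |-7|>|6| out[6]=49, l++
l=3 r=7: |0|<=|6| out[5]=36, r--
l=3 r=6: |0|<=|5| out[4]=25, r--
l=3 r=5: |0|<=|4| out[3]=16, r--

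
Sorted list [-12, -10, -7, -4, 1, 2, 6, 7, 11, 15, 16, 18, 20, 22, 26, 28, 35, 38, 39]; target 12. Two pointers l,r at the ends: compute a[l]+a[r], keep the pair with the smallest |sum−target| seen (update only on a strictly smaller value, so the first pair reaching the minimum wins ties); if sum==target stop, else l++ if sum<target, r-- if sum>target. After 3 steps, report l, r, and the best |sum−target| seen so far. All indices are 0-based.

l=0, r=15, best |Δ|=11

l=0 r=18: -12+39=27 d=15 *, r--
l=0 r=17: -12+38=26 d=14 *, r--
l=0 r=16: -12+35=23 d=11 *, r--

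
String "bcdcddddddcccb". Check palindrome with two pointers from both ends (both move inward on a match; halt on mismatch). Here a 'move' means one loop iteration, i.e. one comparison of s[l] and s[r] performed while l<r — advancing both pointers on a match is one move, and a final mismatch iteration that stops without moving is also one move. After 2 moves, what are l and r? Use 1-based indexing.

l=3, r=12

l=1 r=14: 'b'=='b', l++,r--
l=2 r=13: 'c'=='c', l++,r--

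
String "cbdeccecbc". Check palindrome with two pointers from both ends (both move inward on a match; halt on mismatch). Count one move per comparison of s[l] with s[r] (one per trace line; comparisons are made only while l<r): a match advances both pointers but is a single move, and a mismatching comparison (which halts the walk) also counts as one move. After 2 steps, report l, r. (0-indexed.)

l=2, r=7

[0,9] 'c'=='c' → l++,r--
[1,8] 'b'=='b' → l++,r--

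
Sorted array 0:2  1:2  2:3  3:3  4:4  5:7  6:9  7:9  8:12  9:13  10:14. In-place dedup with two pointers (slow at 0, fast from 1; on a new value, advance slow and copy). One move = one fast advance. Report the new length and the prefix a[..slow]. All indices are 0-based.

length 8; prefix = [2, 3, 4, 7, 9, 12, 13, 14]

slow=0 fast=1: a[fast]=2=a[slow] dup, fast++
slow=0 fast=2: a[fast]=3≠a[slow]=2 write a[1]=3, slow++,fast++
slow=1 fast=3: a[fast]=3=a[slow] dup, fast++
slow=1 fast=4: a[fast]=4≠a[slow]=3 write a[2]=4, slow++,fast++
slow=2 fast=5: a[fast]=7≠a[slow]=4 write a[3]=7, slow++,fast++
slow=3 fast=6: a[fast]=9≠a[slow]=7 write a[4]=9, slow++,fast++
slow=4 fast=7: a[fast]=9=a[slow] dup, fast++
slow=4 fast=8: a[fast]=12≠a[slow]=9 write a[5]=12, slow++,fast++
slow=5 fast=9: a[fast]=13≠a[slow]=12 write a[6]=13, slow++,fast++
slow=6 fast=10: a[fast]=14≠a[slow]=13 write a[7]=14, slow++,fast++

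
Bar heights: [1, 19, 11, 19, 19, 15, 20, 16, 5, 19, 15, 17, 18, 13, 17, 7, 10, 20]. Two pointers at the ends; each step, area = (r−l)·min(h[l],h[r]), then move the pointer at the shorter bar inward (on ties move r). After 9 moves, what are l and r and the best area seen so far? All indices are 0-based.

l=0 r=17: min(1,20)*17=17 best=17 *, l++
l=1 r=17: min(19,20)*16=304 best=304 *, l++
l=2 r=17: min(11,20)*15=165 best=304, l++
l=3 r=17: min(19,20)*14=266 best=304, l++
l=4 r=17: min(19,20)*13=247 best=304, l++
l=5 r=17: min(15,20)*12=180 best=304, l++
l=6 r=17: min(20,20)*11=220 best=304, r--
l=6 r=16: min(20,10)*10=100 best=304, r--
l=6 r=15: min(20,7)*9=63 best=304, r--

l=6, r=14, best area=304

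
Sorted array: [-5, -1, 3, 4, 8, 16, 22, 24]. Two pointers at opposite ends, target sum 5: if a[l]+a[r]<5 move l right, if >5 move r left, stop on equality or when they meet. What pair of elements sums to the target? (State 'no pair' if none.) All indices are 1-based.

l=1 r=8: -5+24=19 >5, r--
l=1 r=7: -5+22=17 >5, r--
l=1 r=6: -5+16=11 >5, r--
l=1 r=5: -5+8=3 <5, l++
l=2 r=5: -1+8=7 >5, r--
l=2 r=4: -1+4=3 <5, l++
l=3 r=4: 3+4=7 >5, r--

no pair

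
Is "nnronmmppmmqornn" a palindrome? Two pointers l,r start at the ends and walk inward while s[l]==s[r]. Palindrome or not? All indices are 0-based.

not a palindrome (mismatch at 4,11)

[0,15] 'n'=='n' → l++,r--
[1,14] 'n'=='n' → l++,r--
[2,13] 'r'=='r' → l++,r--
[3,12] 'o'=='o' → l++,r--
[4,11] 'n'!='q' → stop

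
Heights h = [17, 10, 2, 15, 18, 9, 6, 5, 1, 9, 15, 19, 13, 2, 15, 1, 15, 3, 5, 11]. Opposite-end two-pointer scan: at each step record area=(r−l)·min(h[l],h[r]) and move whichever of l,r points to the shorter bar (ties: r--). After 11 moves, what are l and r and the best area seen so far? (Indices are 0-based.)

l=3, r=11, best area=240

l=0 r=19: min(17,11)*19=209 best=209 *, r--
l=0 r=18: min(17,5)*18=90 best=209, r--
l=0 r=17: min(17,3)*17=51 best=209, r--
l=0 r=16: min(17,15)*16=240 best=240 *, r--
l=0 r=15: min(17,1)*15=15 best=240, r--
l=0 r=14: min(17,15)*14=210 best=240, r--
l=0 r=13: min(17,2)*13=26 best=240, r--
l=0 r=12: min(17,13)*12=156 best=240, r--
l=0 r=11: min(17,19)*11=187 best=240, l++
l=1 r=11: min(10,19)*10=100 best=240, l++
l=2 r=11: min(2,19)*9=18 best=240, l++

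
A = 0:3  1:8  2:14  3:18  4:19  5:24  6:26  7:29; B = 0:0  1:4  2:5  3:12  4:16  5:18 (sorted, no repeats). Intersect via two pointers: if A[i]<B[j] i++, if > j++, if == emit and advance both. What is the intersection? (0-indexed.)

intersection = [18]

i=0 j=0: 3>0, j++
i=0 j=1: 3<4, i++
i=1 j=1: 8>4, j++
i=1 j=2: 8>5, j++
i=1 j=3: 8<12, i++
i=2 j=3: 14>12, j++
i=2 j=4: 14<16, i++
i=3 j=4: 18>16, j++
i=3 j=5: 18==18 emit, i++,j++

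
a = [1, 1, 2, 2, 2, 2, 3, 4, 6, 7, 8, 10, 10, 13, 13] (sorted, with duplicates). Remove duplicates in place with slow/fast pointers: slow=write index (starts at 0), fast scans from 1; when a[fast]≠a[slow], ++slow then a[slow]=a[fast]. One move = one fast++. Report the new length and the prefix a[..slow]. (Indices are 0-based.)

(s=0,f=1) a[fast]=1=a[slow] dup → fast++
(s=0,f=2) a[fast]=2≠a[slow]=1 write a[1]=2 → slow++,fast++
(s=1,f=3) a[fast]=2=a[slow] dup → fast++
(s=1,f=4) a[fast]=2=a[slow] dup → fast++
(s=1,f=5) a[fast]=2=a[slow] dup → fast++
(s=1,f=6) a[fast]=3≠a[slow]=2 write a[2]=3 → slow++,fast++
(s=2,f=7) a[fast]=4≠a[slow]=3 write a[3]=4 → slow++,fast++
(s=3,f=8) a[fast]=6≠a[slow]=4 write a[4]=6 → slow++,fast++
(s=4,f=9) a[fast]=7≠a[slow]=6 write a[5]=7 → slow++,fast++
(s=5,f=10) a[fast]=8≠a[slow]=7 write a[6]=8 → slow++,fast++
(s=6,f=11) a[fast]=10≠a[slow]=8 write a[7]=10 → slow++,fast++
(s=7,f=12) a[fast]=10=a[slow] dup → fast++
(s=7,f=13) a[fast]=13≠a[slow]=10 write a[8]=13 → slow++,fast++
(s=8,f=14) a[fast]=13=a[slow] dup → fast++

length 9; prefix = [1, 2, 3, 4, 6, 7, 8, 10, 13]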